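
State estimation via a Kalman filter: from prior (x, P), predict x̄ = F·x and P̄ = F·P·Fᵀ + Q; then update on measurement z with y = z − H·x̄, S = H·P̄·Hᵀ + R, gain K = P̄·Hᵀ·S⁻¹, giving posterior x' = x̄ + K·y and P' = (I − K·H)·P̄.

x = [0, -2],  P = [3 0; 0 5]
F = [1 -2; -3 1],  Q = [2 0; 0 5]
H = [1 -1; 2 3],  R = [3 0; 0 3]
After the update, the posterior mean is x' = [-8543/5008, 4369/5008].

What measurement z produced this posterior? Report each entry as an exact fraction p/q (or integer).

z = [-3, -1]

x̄ = F·x = [4, -2]
P̄ = F·P·Fᵀ + Q = [25 -19; -19 37]
S = H·P̄·Hᵀ + R = [103 -80; -80 208]
K = P̄·Hᵀ·S⁻¹ = [179/313 933/5008; -121/313 1013/5008]
x' − x̄ = [-28575/5008, 14385/5008] = K·y
y = (KᵀK)⁻¹·Kᵀ·(x' − x̄) = [-9, -3]
z = y + H·x̄ = [-9, -3] + [6, 2] = [-3, -1]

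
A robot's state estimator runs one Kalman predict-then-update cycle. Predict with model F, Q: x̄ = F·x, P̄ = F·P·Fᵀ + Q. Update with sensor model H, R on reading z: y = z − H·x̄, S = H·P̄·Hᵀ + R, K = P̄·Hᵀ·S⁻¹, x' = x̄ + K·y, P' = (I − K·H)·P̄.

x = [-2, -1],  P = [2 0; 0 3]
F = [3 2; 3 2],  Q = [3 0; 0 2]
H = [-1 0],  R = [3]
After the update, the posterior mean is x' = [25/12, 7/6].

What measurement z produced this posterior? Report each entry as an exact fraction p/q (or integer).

z = [-3]

x̄ = F·x = [-8, -8]
P̄ = F·P·Fᵀ + Q = [33 30; 30 32]
S = H·P̄·Hᵀ + R = [36]
K = P̄·Hᵀ·S⁻¹ = [-11/12; -5/6]
x' − x̄ = [121/12, 55/6] = K·y
y = (KᵀK)⁻¹·Kᵀ·(x' − x̄) = [-11]
z = y + H·x̄ = [-11] + [8] = [-3]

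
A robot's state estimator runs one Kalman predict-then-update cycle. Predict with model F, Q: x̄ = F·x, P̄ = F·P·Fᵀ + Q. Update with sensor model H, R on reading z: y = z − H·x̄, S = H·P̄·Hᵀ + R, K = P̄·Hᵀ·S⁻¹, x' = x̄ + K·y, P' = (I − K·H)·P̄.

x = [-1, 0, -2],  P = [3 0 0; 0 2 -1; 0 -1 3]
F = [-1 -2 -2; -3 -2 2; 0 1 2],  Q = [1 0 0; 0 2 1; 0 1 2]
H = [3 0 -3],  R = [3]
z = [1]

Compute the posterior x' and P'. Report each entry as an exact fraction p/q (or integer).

x̄ = F·x = [5, -1, -4]
P̄ = F·P·Fᵀ + Q = [16 5 -10; 5 57 11; -10 11 12]
y = z − H·x̄ = [-26]
S = H·P̄·Hᵀ + R = [435]
K = P̄·Hᵀ·S⁻¹ = [26/145; -6/145; -22/145]
x' = x̄ + K·y = [49/145, 11/145, -8/145]
P' = (I − K·H)·P̄ = [292/145 1193/145 266/145; 1193/145 8157/145 1199/145; 266/145 1199/145 288/145]

x' = [49/145, 11/145, -8/145]
P' = [292/145 1193/145 266/145; 1193/145 8157/145 1199/145; 266/145 1199/145 288/145]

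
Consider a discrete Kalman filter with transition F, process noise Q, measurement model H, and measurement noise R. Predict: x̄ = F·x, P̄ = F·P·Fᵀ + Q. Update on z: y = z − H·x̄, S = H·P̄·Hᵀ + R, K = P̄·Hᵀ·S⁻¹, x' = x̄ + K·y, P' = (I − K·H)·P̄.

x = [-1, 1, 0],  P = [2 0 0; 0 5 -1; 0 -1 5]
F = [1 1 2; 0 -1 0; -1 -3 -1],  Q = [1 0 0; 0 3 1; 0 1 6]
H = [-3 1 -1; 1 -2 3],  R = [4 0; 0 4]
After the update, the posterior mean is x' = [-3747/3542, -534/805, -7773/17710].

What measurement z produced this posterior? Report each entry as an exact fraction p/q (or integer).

x̄ = F·x = [0, -1, -2]
P̄ = F·P·Fᵀ + Q = [24 -3 -20; -3 8 15; -20 15 52]
S = H·P̄·Hᵀ + R = [148 10; 10 240]
K = P̄·Hᵀ·S⁻¹ = [-645/1771 -389/3542; 1/161 87/805; 223/1771 7729/17710]
x' − x̄ = [-3747/3542, 271/805, 27647/17710] = K·y
y = (KᵀK)⁻¹·Kᵀ·(x' − x̄) = [2, 3]
z = y + H·x̄ = [2, 3] + [1, -4] = [3, -1]

z = [3, -1]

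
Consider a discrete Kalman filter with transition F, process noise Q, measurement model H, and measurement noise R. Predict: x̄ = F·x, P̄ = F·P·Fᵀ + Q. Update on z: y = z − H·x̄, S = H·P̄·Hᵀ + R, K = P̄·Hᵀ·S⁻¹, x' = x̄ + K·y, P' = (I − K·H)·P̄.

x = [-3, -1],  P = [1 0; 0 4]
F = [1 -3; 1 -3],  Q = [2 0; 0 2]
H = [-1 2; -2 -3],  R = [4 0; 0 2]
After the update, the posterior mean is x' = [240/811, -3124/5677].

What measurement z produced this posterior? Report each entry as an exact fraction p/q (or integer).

z = [-2, 1]

x̄ = F·x = [0, 0]
P̄ = F·P·Fᵀ + Q = [39 37; 37 39]
S = H·P̄·Hᵀ + R = [51 -193; -193 953]
K = P̄·Hᵀ·S⁻¹ = [-223/811 -206/811; 1105/5677 -914/5677]
x' − x̄ = [240/811, -3124/5677] = K·y
y = (KᵀK)⁻¹·Kᵀ·(x' − x̄) = [-2, 1]
z = y + H·x̄ = [-2, 1] + [0, 0] = [-2, 1]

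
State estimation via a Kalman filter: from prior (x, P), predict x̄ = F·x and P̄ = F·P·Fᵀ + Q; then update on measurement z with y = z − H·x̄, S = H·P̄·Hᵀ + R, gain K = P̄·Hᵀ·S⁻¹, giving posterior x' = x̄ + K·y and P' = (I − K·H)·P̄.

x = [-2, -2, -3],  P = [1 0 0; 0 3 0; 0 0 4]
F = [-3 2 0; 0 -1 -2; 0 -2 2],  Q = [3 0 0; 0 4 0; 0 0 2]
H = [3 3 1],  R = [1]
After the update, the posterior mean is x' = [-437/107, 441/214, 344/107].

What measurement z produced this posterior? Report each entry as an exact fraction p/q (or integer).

x̄ = F·x = [2, 8, -2]
P̄ = F·P·Fᵀ + Q = [24 -6 -12; -6 23 -10; -12 -10 30]
S = H·P̄·Hᵀ + R = [214]
K = P̄·Hᵀ·S⁻¹ = [21/107; 41/214; -18/107]
x' − x̄ = [-651/107, -1271/214, 558/107] = K·y
y = (KᵀK)⁻¹·Kᵀ·(x' − x̄) = [-31]
z = y + H·x̄ = [-31] + [28] = [-3]

z = [-3]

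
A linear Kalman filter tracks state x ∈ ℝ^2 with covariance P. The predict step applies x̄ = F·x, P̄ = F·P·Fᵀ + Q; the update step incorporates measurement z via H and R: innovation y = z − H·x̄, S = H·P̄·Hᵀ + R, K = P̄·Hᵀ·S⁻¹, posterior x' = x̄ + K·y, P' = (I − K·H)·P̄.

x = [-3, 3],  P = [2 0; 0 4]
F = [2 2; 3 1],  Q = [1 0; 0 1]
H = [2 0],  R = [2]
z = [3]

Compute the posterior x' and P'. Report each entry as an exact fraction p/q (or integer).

x' = [25/17, -82/17]
P' = [25/51 20/51; 20/51 373/51]

x̄ = F·x = [0, -6]
P̄ = F·P·Fᵀ + Q = [25 20; 20 23]
y = z − H·x̄ = [3]
S = H·P̄·Hᵀ + R = [102]
K = P̄·Hᵀ·S⁻¹ = [25/51; 20/51]
x' = x̄ + K·y = [25/17, -82/17]
P' = (I − K·H)·P̄ = [25/51 20/51; 20/51 373/51]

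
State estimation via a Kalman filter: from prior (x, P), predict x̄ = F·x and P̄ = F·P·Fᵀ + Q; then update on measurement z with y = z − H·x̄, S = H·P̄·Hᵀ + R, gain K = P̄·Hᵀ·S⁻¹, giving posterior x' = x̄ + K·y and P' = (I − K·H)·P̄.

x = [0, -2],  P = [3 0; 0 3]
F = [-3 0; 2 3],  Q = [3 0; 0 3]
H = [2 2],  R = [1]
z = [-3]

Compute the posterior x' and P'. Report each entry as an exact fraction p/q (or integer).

x' = [216/145, -438/145]
P' = [3774/145 -3762/145; -3762/145 3786/145]

x̄ = F·x = [0, -6]
P̄ = F·P·Fᵀ + Q = [30 -18; -18 42]
y = z − H·x̄ = [9]
S = H·P̄·Hᵀ + R = [145]
K = P̄·Hᵀ·S⁻¹ = [24/145; 48/145]
x' = x̄ + K·y = [216/145, -438/145]
P' = (I − K·H)·P̄ = [3774/145 -3762/145; -3762/145 3786/145]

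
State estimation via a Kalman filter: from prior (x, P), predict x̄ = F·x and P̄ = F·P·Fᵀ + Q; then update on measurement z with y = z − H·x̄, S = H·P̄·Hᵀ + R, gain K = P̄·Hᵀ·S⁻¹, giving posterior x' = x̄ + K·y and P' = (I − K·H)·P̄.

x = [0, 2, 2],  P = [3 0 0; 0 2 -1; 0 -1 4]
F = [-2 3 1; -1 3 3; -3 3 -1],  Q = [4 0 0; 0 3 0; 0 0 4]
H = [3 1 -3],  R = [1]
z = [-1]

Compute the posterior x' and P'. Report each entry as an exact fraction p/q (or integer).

x̄ = F·x = [8, 12, 4]
P̄ = F·P·Fᵀ + Q = [32 24 32; 24 42 9; 32 9 59]
y = z − H·x̄ = [-25]
S = H·P̄·Hᵀ + R = [376]
K = P̄·Hᵀ·S⁻¹ = [3/47; 87/376; -9/47]
x' = x̄ + K·y = [301/47, 2337/376, 413/47]
P' = (I − K·H)·P̄ = [1432/47 867/47 1720/47; 867/47 8223/376 1206/47; 1720/47 1206/47 2125/47]

x' = [301/47, 2337/376, 413/47]
P' = [1432/47 867/47 1720/47; 867/47 8223/376 1206/47; 1720/47 1206/47 2125/47]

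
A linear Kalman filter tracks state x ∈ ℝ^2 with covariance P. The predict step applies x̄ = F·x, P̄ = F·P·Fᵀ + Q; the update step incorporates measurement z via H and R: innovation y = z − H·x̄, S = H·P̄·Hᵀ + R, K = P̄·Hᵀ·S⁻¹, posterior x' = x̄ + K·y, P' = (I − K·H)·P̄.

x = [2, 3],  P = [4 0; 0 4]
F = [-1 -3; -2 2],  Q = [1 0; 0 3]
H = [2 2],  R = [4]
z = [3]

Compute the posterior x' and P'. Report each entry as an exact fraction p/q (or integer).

x̄ = F·x = [-11, 2]
P̄ = F·P·Fᵀ + Q = [41 -16; -16 35]
y = z − H·x̄ = [21]
S = H·P̄·Hᵀ + R = [180]
K = P̄·Hᵀ·S⁻¹ = [5/18; 19/90]
x' = x̄ + K·y = [-31/6, 193/30]
P' = (I − K·H)·P̄ = [244/9 -239/9; -239/9 1214/45]

x' = [-31/6, 193/30]
P' = [244/9 -239/9; -239/9 1214/45]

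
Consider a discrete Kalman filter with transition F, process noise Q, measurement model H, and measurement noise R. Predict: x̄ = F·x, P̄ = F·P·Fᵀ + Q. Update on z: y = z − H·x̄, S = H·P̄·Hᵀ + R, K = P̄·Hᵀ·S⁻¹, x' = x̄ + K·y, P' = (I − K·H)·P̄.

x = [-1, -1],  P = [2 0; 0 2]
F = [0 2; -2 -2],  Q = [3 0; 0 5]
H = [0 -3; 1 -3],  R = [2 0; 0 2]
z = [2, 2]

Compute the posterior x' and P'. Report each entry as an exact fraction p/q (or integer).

x' = [36/2381, -1526/2381]
P' = [6056/2381 970/2381; 970/2381 418/2381]

x̄ = F·x = [-2, 4]
P̄ = F·P·Fᵀ + Q = [11 -8; -8 21]
y = z − H·x̄ = [14, 16]
S = H·P̄·Hᵀ + R = [191 213; 213 250]
K = P̄·Hᵀ·S⁻¹ = [-1455/2381 1573/2381; -627/2381 -142/2381]
x' = x̄ + K·y = [36/2381, -1526/2381]
P' = (I − K·H)·P̄ = [6056/2381 970/2381; 970/2381 418/2381]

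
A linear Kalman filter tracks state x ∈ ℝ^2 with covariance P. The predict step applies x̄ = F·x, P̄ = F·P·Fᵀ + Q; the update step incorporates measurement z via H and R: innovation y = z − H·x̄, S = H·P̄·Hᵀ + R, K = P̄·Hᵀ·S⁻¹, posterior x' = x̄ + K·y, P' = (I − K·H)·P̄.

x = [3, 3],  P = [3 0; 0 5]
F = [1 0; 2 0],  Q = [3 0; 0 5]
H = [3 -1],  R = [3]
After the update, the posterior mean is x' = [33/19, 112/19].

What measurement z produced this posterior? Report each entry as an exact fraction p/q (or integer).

x̄ = F·x = [3, 6]
P̄ = F·P·Fᵀ + Q = [6 6; 6 17]
S = H·P̄·Hᵀ + R = [38]
K = P̄·Hᵀ·S⁻¹ = [6/19; 1/38]
x' − x̄ = [-24/19, -2/19] = K·y
y = (KᵀK)⁻¹·Kᵀ·(x' − x̄) = [-4]
z = y + H·x̄ = [-4] + [3] = [-1]

z = [-1]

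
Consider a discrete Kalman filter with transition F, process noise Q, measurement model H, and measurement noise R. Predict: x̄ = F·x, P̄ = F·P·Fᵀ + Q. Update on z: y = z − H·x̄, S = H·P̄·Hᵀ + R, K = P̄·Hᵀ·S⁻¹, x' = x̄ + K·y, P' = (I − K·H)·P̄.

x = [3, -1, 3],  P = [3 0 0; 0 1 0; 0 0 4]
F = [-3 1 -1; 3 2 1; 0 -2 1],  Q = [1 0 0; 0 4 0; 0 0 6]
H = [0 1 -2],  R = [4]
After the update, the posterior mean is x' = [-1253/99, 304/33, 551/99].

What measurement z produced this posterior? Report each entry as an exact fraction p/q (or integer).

x̄ = F·x = [-13, 10, 5]
P̄ = F·P·Fᵀ + Q = [33 -29 -6; -29 39 0; -6 0 14]
S = H·P̄·Hᵀ + R = [99]
K = P̄·Hᵀ·S⁻¹ = [-17/99; 13/33; -28/99]
x' − x̄ = [34/99, -26/33, 56/99] = K·y
y = (KᵀK)⁻¹·Kᵀ·(x' − x̄) = [-2]
z = y + H·x̄ = [-2] + [0] = [-2]

z = [-2]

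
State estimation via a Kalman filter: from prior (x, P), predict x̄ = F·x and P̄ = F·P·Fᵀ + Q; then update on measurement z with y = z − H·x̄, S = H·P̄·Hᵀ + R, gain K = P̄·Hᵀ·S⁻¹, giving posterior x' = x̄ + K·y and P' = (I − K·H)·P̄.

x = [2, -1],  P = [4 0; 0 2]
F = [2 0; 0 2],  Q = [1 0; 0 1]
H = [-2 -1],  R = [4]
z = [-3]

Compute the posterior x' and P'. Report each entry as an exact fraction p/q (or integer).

x' = [74/27, -7/3]
P' = [221/81 -34/9; -34/9 8]

x̄ = F·x = [4, -2]
P̄ = F·P·Fᵀ + Q = [17 0; 0 9]
y = z − H·x̄ = [3]
S = H·P̄·Hᵀ + R = [81]
K = P̄·Hᵀ·S⁻¹ = [-34/81; -1/9]
x' = x̄ + K·y = [74/27, -7/3]
P' = (I − K·H)·P̄ = [221/81 -34/9; -34/9 8]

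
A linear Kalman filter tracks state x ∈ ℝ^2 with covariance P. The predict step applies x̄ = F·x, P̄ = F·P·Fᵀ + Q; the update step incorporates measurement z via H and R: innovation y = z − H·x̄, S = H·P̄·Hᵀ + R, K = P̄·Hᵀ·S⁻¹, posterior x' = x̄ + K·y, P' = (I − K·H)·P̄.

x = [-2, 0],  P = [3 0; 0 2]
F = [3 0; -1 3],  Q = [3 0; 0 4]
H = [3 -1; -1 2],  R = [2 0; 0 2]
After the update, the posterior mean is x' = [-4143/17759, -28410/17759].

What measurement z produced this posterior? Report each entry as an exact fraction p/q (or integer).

z = [1, -3]

x̄ = F·x = [-6, 2]
P̄ = F·P·Fᵀ + Q = [30 -9; -9 25]
S = H·P̄·Hᵀ + R = [351 -203; -203 168]
K = P̄·Hᵀ·S⁻¹ = [984/2537 3249/17759; 463/2537 10153/17759]
x' − x̄ = [102411/17759, -63928/17759] = K·y
y = (KᵀK)⁻¹·Kᵀ·(x' − x̄) = [21, -13]
z = y + H·x̄ = [21, -13] + [-20, 10] = [1, -3]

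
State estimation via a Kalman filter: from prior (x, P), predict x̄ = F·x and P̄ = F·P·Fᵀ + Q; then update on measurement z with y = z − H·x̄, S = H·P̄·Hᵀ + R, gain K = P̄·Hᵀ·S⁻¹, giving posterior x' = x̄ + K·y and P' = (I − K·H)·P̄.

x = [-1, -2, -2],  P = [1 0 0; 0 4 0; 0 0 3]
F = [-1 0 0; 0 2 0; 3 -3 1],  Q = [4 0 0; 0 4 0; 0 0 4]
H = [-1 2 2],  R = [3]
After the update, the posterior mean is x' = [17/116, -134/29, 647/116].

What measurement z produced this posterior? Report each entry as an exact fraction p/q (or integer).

x̄ = F·x = [1, -4, 1]
P̄ = F·P·Fᵀ + Q = [5 0 -3; 0 20 -24; -3 -24 52]
S = H·P̄·Hᵀ + R = [116]
K = P̄·Hᵀ·S⁻¹ = [-11/116; -2/29; 59/116]
x' − x̄ = [-99/116, -18/29, 531/116] = K·y
y = (KᵀK)⁻¹·Kᵀ·(x' − x̄) = [9]
z = y + H·x̄ = [9] + [-7] = [2]

z = [2]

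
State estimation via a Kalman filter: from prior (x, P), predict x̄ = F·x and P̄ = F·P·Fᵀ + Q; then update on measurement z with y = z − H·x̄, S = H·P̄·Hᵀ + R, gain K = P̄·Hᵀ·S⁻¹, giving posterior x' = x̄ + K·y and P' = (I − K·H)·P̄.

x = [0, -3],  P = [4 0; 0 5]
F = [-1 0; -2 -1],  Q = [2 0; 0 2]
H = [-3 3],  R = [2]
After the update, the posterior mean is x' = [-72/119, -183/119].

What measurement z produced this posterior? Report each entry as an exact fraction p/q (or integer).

z = [-3]

x̄ = F·x = [0, 3]
P̄ = F·P·Fᵀ + Q = [6 8; 8 23]
S = H·P̄·Hᵀ + R = [119]
K = P̄·Hᵀ·S⁻¹ = [6/119; 45/119]
x' − x̄ = [-72/119, -540/119] = K·y
y = (KᵀK)⁻¹·Kᵀ·(x' − x̄) = [-12]
z = y + H·x̄ = [-12] + [9] = [-3]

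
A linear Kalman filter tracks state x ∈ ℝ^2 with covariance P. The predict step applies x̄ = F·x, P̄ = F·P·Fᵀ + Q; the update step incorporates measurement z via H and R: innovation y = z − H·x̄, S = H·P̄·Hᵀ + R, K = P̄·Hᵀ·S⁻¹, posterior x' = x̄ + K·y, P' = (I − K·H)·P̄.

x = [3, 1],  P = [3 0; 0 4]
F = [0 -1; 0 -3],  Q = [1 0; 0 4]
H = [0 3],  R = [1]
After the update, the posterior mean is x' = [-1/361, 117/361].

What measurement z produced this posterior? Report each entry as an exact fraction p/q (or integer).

x̄ = F·x = [-1, -3]
P̄ = F·P·Fᵀ + Q = [5 12; 12 40]
S = H·P̄·Hᵀ + R = [361]
K = P̄·Hᵀ·S⁻¹ = [36/361; 120/361]
x' − x̄ = [360/361, 1200/361] = K·y
y = (KᵀK)⁻¹·Kᵀ·(x' − x̄) = [10]
z = y + H·x̄ = [10] + [-9] = [1]

z = [1]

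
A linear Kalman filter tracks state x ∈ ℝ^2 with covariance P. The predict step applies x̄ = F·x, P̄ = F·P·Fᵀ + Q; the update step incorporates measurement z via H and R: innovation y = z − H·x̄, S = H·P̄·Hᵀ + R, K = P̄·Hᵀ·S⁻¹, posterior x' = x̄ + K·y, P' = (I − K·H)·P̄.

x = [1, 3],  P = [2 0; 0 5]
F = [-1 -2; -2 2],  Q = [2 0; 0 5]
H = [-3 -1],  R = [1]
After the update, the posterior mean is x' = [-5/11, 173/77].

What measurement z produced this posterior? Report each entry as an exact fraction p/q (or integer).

x̄ = F·x = [-7, 4]
P̄ = F·P·Fᵀ + Q = [24 -16; -16 33]
S = H·P̄·Hᵀ + R = [154]
K = P̄·Hᵀ·S⁻¹ = [-4/11; 15/154]
x' − x̄ = [72/11, -135/77] = K·y
y = (KᵀK)⁻¹·Kᵀ·(x' − x̄) = [-18]
z = y + H·x̄ = [-18] + [17] = [-1]

z = [-1]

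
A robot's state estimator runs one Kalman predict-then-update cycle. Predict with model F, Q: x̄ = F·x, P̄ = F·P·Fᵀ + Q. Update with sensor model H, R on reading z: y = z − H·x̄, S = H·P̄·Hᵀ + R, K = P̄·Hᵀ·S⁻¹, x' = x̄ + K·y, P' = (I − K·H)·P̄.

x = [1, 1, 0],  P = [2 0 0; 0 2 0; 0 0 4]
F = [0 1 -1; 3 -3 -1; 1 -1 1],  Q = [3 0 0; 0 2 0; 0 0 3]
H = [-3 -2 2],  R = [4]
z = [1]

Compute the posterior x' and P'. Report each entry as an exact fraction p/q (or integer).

x̄ = F·x = [1, 0, 0]
P̄ = F·P·Fᵀ + Q = [9 -2 -6; -2 42 8; -6 8 11]
y = z − H·x̄ = [4]
S = H·P̄·Hᵀ + R = [281]
K = P̄·Hᵀ·S⁻¹ = [-35/281; -62/281; 24/281]
x' = x̄ + K·y = [141/281, -248/281, 96/281]
P' = (I − K·H)·P̄ = [1304/281 -2732/281 -846/281; -2732/281 7958/281 3736/281; -846/281 3736/281 2515/281]

x' = [141/281, -248/281, 96/281]
P' = [1304/281 -2732/281 -846/281; -2732/281 7958/281 3736/281; -846/281 3736/281 2515/281]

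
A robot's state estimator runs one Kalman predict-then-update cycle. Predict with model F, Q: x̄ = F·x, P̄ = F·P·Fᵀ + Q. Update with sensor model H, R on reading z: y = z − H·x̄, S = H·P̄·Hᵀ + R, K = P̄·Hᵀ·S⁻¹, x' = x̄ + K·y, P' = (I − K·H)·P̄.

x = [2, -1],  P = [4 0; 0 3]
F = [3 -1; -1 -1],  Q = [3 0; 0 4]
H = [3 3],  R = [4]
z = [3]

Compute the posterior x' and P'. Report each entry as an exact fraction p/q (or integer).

x̄ = F·x = [7, -1]
P̄ = F·P·Fᵀ + Q = [42 -9; -9 11]
y = z − H·x̄ = [-15]
S = H·P̄·Hᵀ + R = [319]
K = P̄·Hᵀ·S⁻¹ = [9/29; 6/319]
x' = x̄ + K·y = [68/29, -409/319]
P' = (I − K·H)·P̄ = [327/29 -315/29; -315/29 3473/319]

x' = [68/29, -409/319]
P' = [327/29 -315/29; -315/29 3473/319]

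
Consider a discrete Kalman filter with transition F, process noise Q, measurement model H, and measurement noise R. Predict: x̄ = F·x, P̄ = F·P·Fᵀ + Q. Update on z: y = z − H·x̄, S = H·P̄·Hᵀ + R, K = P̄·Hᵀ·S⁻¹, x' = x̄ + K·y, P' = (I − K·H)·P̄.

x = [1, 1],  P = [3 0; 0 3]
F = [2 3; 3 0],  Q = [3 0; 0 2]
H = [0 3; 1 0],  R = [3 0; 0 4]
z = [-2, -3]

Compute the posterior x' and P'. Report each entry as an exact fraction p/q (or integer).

x' = [-1801/769, -1013/1538]
P' = [2724/769 18/769; 18/769 505/1538]

x̄ = F·x = [5, 3]
P̄ = F·P·Fᵀ + Q = [42 18; 18 29]
y = z − H·x̄ = [-11, -8]
S = H·P̄·Hᵀ + R = [264 54; 54 46]
K = P̄·Hᵀ·S⁻¹ = [18/769 681/769; 505/1538 9/1538]
x' = x̄ + K·y = [-1801/769, -1013/1538]
P' = (I − K·H)·P̄ = [2724/769 18/769; 18/769 505/1538]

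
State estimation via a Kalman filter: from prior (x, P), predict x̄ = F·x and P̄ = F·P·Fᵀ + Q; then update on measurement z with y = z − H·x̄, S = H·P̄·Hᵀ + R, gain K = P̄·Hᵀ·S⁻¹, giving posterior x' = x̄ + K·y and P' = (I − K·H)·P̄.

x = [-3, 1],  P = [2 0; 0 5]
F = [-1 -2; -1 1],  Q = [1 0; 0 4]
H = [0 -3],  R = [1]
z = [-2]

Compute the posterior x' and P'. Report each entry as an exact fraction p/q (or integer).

x̄ = F·x = [1, 4]
P̄ = F·P·Fᵀ + Q = [23 -8; -8 11]
y = z − H·x̄ = [10]
S = H·P̄·Hᵀ + R = [100]
K = P̄·Hᵀ·S⁻¹ = [6/25; -33/100]
x' = x̄ + K·y = [17/5, 7/10]
P' = (I − K·H)·P̄ = [431/25 -2/25; -2/25 11/100]

x' = [17/5, 7/10]
P' = [431/25 -2/25; -2/25 11/100]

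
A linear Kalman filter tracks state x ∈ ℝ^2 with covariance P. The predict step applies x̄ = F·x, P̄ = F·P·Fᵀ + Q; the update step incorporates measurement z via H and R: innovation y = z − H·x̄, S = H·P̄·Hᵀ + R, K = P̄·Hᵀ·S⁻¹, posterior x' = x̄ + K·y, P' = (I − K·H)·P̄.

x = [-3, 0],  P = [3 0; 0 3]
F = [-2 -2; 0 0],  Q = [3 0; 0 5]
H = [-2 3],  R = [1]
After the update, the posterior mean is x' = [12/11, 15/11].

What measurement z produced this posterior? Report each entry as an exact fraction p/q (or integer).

x̄ = F·x = [6, 0]
P̄ = F·P·Fᵀ + Q = [27 0; 0 5]
S = H·P̄·Hᵀ + R = [154]
K = P̄·Hᵀ·S⁻¹ = [-27/77; 15/154]
x' − x̄ = [-54/11, 15/11] = K·y
y = (KᵀK)⁻¹·Kᵀ·(x' − x̄) = [14]
z = y + H·x̄ = [14] + [-12] = [2]

z = [2]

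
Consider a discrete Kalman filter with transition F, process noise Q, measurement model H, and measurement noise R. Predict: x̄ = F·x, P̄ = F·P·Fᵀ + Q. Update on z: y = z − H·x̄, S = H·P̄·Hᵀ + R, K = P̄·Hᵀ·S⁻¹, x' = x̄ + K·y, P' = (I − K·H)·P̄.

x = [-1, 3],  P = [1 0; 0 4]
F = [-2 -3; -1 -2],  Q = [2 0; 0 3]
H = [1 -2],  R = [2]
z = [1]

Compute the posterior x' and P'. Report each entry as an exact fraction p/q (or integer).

x̄ = F·x = [-7, -5]
P̄ = F·P·Fᵀ + Q = [42 26; 26 20]
y = z − H·x̄ = [-2]
S = H·P̄·Hᵀ + R = [20]
K = P̄·Hᵀ·S⁻¹ = [-1/2; -7/10]
x' = x̄ + K·y = [-6, -18/5]
P' = (I − K·H)·P̄ = [37 19; 19 51/5]

x' = [-6, -18/5]
P' = [37 19; 19 51/5]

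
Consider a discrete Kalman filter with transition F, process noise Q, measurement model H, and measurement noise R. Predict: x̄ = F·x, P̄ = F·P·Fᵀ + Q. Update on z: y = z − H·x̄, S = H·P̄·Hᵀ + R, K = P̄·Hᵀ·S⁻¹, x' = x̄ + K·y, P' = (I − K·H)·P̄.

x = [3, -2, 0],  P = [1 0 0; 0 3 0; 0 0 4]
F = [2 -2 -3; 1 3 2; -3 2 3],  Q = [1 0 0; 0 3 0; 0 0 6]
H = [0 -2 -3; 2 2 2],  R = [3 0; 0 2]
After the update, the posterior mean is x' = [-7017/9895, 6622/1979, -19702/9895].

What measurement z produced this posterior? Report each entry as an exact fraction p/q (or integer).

z = [-1, 1]

x̄ = F·x = [10, -3, -13]
P̄ = F·P·Fᵀ + Q = [53 -40 -54; -40 47 39; -54 39 63]
S = H·P̄·Hᵀ + R = [1226 -472; -472 214]
K = P̄·Hᵀ·S⁻¹ = [3271/9895 3423/9895; -173/3958 660/1979; -5913/19790 -2082/9895]
x' − x̄ = [-105967/9895, 12559/1979, 108933/9895] = K·y
y = (KᵀK)⁻¹·Kᵀ·(x' − x̄) = [-46, 13]
z = y + H·x̄ = [-46, 13] + [45, -12] = [-1, 1]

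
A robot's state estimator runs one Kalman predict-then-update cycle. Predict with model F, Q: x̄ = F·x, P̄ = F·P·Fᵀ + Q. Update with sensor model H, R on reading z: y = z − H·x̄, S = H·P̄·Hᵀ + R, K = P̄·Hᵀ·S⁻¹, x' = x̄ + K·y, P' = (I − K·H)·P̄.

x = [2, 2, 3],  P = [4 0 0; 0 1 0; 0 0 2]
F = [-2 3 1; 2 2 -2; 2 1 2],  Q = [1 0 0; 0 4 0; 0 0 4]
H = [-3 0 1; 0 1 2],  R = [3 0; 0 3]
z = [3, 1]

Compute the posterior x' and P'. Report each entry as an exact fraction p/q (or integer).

x' = [1160/18831, -23742/6277, 17368/6277]
P' = [32593/37662 -17860/6277 10039/6277; -17860/6277 110280/6277 -52878/6277; 10039/6277 -52878/6277 29889/6277]

x̄ = F·x = [5, 2, 12]
P̄ = F·P·Fᵀ + Q = [28 -14 -9; -14 32 10; -9 10 29]
y = z − H·x̄ = [6, -25]
S = H·P̄·Hᵀ + R = [338 164; 164 191]
K = P̄·Hᵀ·S⁻¹ = [-12515/37662 2218/18831; 234/6277 1508/6277; -76/6277 2300/6277]
x' = x̄ + K·y = [1160/18831, -23742/6277, 17368/6277]
P' = (I − K·H)·P̄ = [32593/37662 -17860/6277 10039/6277; -17860/6277 110280/6277 -52878/6277; 10039/6277 -52878/6277 29889/6277]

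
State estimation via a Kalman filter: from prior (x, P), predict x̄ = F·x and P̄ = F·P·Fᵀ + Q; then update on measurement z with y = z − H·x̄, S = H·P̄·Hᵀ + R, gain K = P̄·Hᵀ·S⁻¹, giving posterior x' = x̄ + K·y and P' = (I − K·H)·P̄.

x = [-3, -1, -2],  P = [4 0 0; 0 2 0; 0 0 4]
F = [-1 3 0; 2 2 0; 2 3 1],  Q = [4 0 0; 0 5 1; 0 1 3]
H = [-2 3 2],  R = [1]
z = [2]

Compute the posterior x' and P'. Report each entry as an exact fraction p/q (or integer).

x̄ = F·x = [0, -8, -11]
P̄ = F·P·Fᵀ + Q = [26 4 10; 4 29 29; 10 29 41]
y = z − H·x̄ = [48]
S = H·P̄·Hᵀ + R = [750]
K = P̄·Hᵀ·S⁻¹ = [-2/75; 137/750; 149/750]
x' = x̄ + K·y = [-32/25, 96/125, -183/125]
P' = (I − K·H)·P̄ = [382/15 574/75 1048/75; 574/75 2981/750 1337/750; 1048/75 1337/750 8549/750]

x' = [-32/25, 96/125, -183/125]
P' = [382/15 574/75 1048/75; 574/75 2981/750 1337/750; 1048/75 1337/750 8549/750]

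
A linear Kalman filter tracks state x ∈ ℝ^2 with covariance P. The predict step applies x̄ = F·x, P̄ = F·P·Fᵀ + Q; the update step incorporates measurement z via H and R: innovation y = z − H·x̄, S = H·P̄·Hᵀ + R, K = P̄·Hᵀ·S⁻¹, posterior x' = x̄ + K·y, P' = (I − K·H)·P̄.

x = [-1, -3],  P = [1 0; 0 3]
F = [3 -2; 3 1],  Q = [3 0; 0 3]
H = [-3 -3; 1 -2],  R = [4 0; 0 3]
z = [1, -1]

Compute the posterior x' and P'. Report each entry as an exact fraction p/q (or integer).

x̄ = F·x = [3, -6]
P̄ = F·P·Fᵀ + Q = [24 3; 3 15]
y = z − H·x̄ = [-8, -16]
S = H·P̄·Hᵀ + R = [409 27; 27 75]
K = P̄·Hᵀ·S⁻¹ = [-2187/9982 3183/9982; -1107/9982 -3195/9982]
x' = x̄ + K·y = [-249/713, 6/713]
P' = (I − K·H)·P̄ = [5127/9982 -2211/9982; -2211/9982 3687/9982]

x' = [-249/713, 6/713]
P' = [5127/9982 -2211/9982; -2211/9982 3687/9982]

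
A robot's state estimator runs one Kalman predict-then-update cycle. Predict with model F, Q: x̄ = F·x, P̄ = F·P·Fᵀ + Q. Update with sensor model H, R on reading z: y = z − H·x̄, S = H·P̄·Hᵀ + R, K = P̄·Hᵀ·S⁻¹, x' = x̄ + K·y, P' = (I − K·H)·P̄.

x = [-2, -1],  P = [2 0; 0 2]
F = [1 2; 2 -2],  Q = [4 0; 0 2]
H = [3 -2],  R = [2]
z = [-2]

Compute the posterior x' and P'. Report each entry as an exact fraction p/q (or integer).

x̄ = F·x = [-4, -2]
P̄ = F·P·Fᵀ + Q = [14 -4; -4 18]
y = z − H·x̄ = [6]
S = H·P̄·Hᵀ + R = [248]
K = P̄·Hᵀ·S⁻¹ = [25/124; -6/31]
x' = x̄ + K·y = [-173/62, -98/31]
P' = (I − K·H)·P̄ = [243/62 176/31; 176/31 270/31]

x' = [-173/62, -98/31]
P' = [243/62 176/31; 176/31 270/31]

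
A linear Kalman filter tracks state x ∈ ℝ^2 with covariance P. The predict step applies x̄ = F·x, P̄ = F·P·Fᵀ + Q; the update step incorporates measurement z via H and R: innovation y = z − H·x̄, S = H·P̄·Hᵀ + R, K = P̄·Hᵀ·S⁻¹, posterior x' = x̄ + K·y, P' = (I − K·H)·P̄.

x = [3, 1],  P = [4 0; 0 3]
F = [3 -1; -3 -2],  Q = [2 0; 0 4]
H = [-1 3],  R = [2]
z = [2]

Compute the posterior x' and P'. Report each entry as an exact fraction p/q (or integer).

x' = [-105/691, 397/691]
P' = [11170/691 3636/691; 3636/691 1336/691]

x̄ = F·x = [8, -11]
P̄ = F·P·Fᵀ + Q = [41 -30; -30 52]
y = z − H·x̄ = [43]
S = H·P̄·Hᵀ + R = [691]
K = P̄·Hᵀ·S⁻¹ = [-131/691; 186/691]
x' = x̄ + K·y = [-105/691, 397/691]
P' = (I − K·H)·P̄ = [11170/691 3636/691; 3636/691 1336/691]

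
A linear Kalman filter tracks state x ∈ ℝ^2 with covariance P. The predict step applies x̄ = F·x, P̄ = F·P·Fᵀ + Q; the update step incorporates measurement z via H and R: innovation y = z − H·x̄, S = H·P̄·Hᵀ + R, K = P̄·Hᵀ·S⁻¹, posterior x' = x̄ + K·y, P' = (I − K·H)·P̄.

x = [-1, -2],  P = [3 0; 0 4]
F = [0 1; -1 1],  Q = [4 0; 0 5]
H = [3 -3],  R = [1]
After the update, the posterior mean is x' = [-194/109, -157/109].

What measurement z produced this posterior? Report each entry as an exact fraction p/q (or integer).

x̄ = F·x = [-2, -1]
P̄ = F·P·Fᵀ + Q = [8 4; 4 12]
S = H·P̄·Hᵀ + R = [109]
K = P̄·Hᵀ·S⁻¹ = [12/109; -24/109]
x' − x̄ = [24/109, -48/109] = K·y
y = (KᵀK)⁻¹·Kᵀ·(x' − x̄) = [2]
z = y + H·x̄ = [2] + [-3] = [-1]

z = [-1]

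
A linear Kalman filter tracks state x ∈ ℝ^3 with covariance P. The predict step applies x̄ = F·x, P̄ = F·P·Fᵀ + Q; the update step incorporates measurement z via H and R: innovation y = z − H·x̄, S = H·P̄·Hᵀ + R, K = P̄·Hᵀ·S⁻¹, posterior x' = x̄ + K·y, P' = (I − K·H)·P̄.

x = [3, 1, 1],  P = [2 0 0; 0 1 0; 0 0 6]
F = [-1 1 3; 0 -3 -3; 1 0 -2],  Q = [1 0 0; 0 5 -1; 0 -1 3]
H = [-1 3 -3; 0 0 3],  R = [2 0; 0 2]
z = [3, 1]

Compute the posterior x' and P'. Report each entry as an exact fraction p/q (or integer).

x̄ = F·x = [1, -6, 1]
P̄ = F·P·Fᵀ + Q = [58 -57 -38; -57 68 35; -38 35 29]
y = z − H·x̄ = [25, -2]
S = H·P̄·Hᵀ + R = [417 168; 168 263]
K = P̄·Hᵀ·S⁻¹ = [-11093/81447 -9406/27149; 7796/27149 5859/27149; 112/81447 8957/27149]
x' = x̄ + K·y = [-139442/81447, 20288/27149, 30505/81447]
P' = (I − K·H)·P̄ = [231379/81447 16973/27149 -18812/81447; 16973/27149 14761/27149 3906/27149; -18812/81447 3906/27149 17914/81447]

x' = [-139442/81447, 20288/27149, 30505/81447]
P' = [231379/81447 16973/27149 -18812/81447; 16973/27149 14761/27149 3906/27149; -18812/81447 3906/27149 17914/81447]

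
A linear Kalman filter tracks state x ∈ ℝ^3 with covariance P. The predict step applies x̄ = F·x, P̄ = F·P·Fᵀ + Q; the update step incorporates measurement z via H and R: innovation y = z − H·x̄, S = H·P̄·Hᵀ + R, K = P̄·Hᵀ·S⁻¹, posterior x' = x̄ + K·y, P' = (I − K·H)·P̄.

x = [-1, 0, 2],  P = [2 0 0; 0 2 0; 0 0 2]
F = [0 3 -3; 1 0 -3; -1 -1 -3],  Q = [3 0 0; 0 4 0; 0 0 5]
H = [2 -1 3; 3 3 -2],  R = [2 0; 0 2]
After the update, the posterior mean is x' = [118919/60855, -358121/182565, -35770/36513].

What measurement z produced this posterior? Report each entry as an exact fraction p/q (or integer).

z = [3, 2]

x̄ = F·x = [-6, -7, -5]
P̄ = F·P·Fᵀ + Q = [39 18 12; 18 24 16; 12 16 27]
S = H·P̄·Hᵀ + R = [401 290; 290 665]
K = P̄·Hᵀ·S⁻¹ = [1414/12171 10369/60855; 2528/36513 20294/182565; 10097/36513 -2756/36513]
x' − x̄ = [484049/60855, 919834/182565, 146795/36513] = K·y
y = (KᵀK)⁻¹·Kᵀ·(x' − x̄) = [23, 31]
z = y + H·x̄ = [23, 31] + [-20, -29] = [3, 2]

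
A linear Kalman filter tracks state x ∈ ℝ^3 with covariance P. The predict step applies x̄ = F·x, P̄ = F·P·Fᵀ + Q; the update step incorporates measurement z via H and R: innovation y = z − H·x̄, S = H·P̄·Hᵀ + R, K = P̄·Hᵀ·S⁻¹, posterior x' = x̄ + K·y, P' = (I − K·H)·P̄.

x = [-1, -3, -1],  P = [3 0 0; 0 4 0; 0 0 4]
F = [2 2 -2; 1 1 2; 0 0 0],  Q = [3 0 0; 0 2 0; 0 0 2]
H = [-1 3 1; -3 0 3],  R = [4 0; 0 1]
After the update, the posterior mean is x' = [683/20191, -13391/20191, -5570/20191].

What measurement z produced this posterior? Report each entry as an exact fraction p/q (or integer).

x̄ = F·x = [-6, -6, 0]
P̄ = F·P·Fᵀ + Q = [47 -2 0; -2 25 0; 0 0 2]
S = H·P̄·Hᵀ + R = [290 165; 165 442]
K = P̄·Hᵀ·S⁻¹ = [-161/100955 -6429/20191; 33044/100955 -2193/20191; -106/100955 282/20191]
x' − x̄ = [121829/20191, 107755/20191, -5570/20191] = K·y
y = (KᵀK)⁻¹·Kᵀ·(x' − x̄) = [10, -19]
z = y + H·x̄ = [10, -19] + [-12, 18] = [-2, -1]

z = [-2, -1]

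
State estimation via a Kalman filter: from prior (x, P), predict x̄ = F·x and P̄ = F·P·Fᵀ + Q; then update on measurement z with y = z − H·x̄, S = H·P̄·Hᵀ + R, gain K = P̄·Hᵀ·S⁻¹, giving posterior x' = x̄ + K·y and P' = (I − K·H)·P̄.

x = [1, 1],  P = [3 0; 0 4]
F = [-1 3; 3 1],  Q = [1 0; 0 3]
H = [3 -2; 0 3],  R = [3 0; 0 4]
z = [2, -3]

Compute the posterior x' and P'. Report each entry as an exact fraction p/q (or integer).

x̄ = F·x = [2, 4]
P̄ = F·P·Fᵀ + Q = [40 3; 3 34]
y = z − H·x̄ = [4, -15]
S = H·P̄·Hᵀ + R = [463 -177; -177 310]
K = P̄·Hᵀ·S⁻¹ = [36933/112201 24345/112201; -236/112201 36783/112201]
x' = x̄ + K·y = [6959/112201, -103885/112201]
P' = (I − K·H)·P̄ = [58573/112201 32460/112201; 32460/112201 49044/112201]

x' = [6959/112201, -103885/112201]
P' = [58573/112201 32460/112201; 32460/112201 49044/112201]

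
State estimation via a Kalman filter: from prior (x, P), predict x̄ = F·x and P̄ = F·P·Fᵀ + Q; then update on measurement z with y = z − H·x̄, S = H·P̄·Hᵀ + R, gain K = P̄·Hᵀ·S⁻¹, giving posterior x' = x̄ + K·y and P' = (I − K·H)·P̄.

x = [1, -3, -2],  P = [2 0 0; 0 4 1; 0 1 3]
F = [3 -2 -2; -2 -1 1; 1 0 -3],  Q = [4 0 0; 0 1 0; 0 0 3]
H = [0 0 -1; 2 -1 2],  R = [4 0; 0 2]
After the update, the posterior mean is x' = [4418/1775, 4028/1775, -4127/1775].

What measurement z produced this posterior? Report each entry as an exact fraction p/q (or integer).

z = [3, -2]

x̄ = F·x = [13, -1, 7]
P̄ = F·P·Fᵀ + Q = [58 -10 30; -10 14 -10; 30 -10 32]
S = H·P̄·Hᵀ + R = [36 -134; -134 696]
K = P̄·Hᵀ·S⁻¹ = [1011/1775 669/1775; -69/1775 -151/1775; -1079/1775 134/1775]
x' − x̄ = [-18657/1775, 5803/1775, -16552/1775] = K·y
y = (KᵀK)⁻¹·Kᵀ·(x' − x̄) = [10, -43]
z = y + H·x̄ = [10, -43] + [-7, 41] = [3, -2]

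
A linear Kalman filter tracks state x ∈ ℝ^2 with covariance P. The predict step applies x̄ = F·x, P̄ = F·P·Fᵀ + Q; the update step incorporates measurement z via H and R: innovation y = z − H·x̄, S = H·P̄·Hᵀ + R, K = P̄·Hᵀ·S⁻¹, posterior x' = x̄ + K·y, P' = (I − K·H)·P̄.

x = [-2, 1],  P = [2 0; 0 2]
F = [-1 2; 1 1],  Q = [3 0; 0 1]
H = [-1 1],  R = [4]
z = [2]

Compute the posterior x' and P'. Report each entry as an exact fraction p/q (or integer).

x' = [-5/18, 1/6]
P' = [113/18 23/6; 23/6 9/2]

x̄ = F·x = [4, -1]
P̄ = F·P·Fᵀ + Q = [13 2; 2 5]
y = z − H·x̄ = [7]
S = H·P̄·Hᵀ + R = [18]
K = P̄·Hᵀ·S⁻¹ = [-11/18; 1/6]
x' = x̄ + K·y = [-5/18, 1/6]
P' = (I − K·H)·P̄ = [113/18 23/6; 23/6 9/2]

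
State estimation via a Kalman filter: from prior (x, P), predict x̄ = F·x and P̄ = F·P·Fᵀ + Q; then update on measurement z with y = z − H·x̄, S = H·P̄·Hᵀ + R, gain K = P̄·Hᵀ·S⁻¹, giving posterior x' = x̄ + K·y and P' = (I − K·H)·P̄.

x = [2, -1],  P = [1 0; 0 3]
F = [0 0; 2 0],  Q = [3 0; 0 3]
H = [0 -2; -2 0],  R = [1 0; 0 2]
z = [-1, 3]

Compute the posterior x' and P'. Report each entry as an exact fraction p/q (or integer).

x' = [-9/7, 18/29]
P' = [3/7 0; 0 7/29]

x̄ = F·x = [0, 4]
P̄ = F·P·Fᵀ + Q = [3 0; 0 7]
y = z − H·x̄ = [7, 3]
S = H·P̄·Hᵀ + R = [29 0; 0 14]
K = P̄·Hᵀ·S⁻¹ = [0 -3/7; -14/29 0]
x' = x̄ + K·y = [-9/7, 18/29]
P' = (I − K·H)·P̄ = [3/7 0; 0 7/29]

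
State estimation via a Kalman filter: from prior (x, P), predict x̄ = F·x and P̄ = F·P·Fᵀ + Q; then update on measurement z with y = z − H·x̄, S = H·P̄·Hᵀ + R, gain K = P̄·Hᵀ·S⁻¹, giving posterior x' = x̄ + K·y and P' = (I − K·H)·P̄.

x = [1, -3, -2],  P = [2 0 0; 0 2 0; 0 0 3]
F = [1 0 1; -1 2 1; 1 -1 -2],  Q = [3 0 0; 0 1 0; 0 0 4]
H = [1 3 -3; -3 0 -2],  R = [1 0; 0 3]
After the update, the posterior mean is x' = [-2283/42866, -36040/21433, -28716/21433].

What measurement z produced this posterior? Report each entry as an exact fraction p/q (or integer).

x̄ = F·x = [-1, -9, 8]
P̄ = F·P·Fᵀ + Q = [8 1 -4; 1 14 -12; -4 -12 20]
S = H·P̄·Hᵀ + R = [561 131; 131 107]
K = P̄·Hᵀ·S⁻¹ = [4557/42866 -11989/42866; 2851/21433 716/21433; -3516/21433 -1304/21433]
x' − x̄ = [40583/42866, 156857/21433, -200180/21433] = K·y
y = (KᵀK)⁻¹·Kᵀ·(x' − x̄) = [51, 16]
z = y + H·x̄ = [51, 16] + [-52, -13] = [-1, 3]

z = [-1, 3]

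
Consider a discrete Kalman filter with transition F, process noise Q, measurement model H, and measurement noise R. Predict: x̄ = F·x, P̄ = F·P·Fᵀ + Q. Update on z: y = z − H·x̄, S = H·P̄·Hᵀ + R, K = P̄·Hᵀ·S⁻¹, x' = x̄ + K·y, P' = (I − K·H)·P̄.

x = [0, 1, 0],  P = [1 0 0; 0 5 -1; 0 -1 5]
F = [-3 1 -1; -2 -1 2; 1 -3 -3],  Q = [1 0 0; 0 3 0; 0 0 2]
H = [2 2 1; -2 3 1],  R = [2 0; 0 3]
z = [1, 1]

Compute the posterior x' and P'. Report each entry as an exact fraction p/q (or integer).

x' = [19021/69609, 25337/23203, -122989/69609]
P' = [62477/69609 57014/23203 -429836/69609; 57014/23203 237296/23203 -584456/23203; -429836/69609 -584456/23203 4403990/69609]

x̄ = F·x = [1, -1, -3]
P̄ = F·P·Fᵀ + Q = [22 -12 -3; -12 36 -14; -3 -14 75]
y = z − H·x̄ = [4, 9]
S = H·P̄·Hᵀ + R = [145 109; 109 562]
K = P̄·Hᵀ·S⁻¹ = [18601/69609 -13888/69609; 2082/23203 4468/23203; 18791/69609 1186/69609]
x' = x̄ + K·y = [19021/69609, 25337/23203, -122989/69609]
P' = (I − K·H)·P̄ = [62477/69609 57014/23203 -429836/69609; 57014/23203 237296/23203 -584456/23203; -429836/69609 -584456/23203 4403990/69609]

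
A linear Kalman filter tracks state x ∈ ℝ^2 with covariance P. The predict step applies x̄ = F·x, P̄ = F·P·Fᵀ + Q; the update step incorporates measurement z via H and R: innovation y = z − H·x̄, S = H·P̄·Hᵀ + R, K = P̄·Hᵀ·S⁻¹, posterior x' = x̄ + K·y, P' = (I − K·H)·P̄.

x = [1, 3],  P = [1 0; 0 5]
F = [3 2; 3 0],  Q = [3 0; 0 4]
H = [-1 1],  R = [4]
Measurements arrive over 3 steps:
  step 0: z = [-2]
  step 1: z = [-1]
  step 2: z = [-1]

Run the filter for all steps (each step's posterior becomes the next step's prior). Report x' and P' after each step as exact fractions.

step 0: x̄ = F·x = [9, 3]
step 0: P̄ = F·P·Fᵀ + Q = [32 9; 9 13]
step 0: y = z − H·x̄ = [4]
step 0: S = H·P̄·Hᵀ + R = [31]
step 0: K = P̄·Hᵀ·S⁻¹ = [-23/31; 4/31]
step 0: x' = x̄ + K·y = [187/31, 109/31]
step 0: P' = (I − K·H)·P̄ = [463/31 371/31; 371/31 387/31]
step 1: x̄ = F·x = [779/31, 561/31]
step 1: P̄ = F·P·Fᵀ + Q = [10260/31 6393/31; 6393/31 4291/31]
step 1: y = z − H·x̄ = [187/31]
step 1: S = H·P̄·Hᵀ + R = [1889/31]
step 1: K = P̄·Hᵀ·S⁻¹ = [-3867/1889; -2102/1889]
step 1: x' = x̄ + K·y = [24142/1889, 21505/1889]
step 1: P' = (I − K·H)·P̄ = [142821/1889 127353/1889; 127353/1889 118945/1889]
step 2: x̄ = F·x = [115436/1889, 72426/1889]
step 2: P̄ = F·P·Fᵀ + Q = [3295072/1889 2049507/1889; 2049507/1889 1292945/1889]
step 2: y = z − H·x̄ = [41121/1889]
step 2: S = H·P̄·Hᵀ + R = [496559/1889]
step 2: K = P̄·Hᵀ·S⁻¹ = [-1245565/496559; -756562/496559]
step 2: x' = x̄ + K·y = [3230231/496559, 2569188/496559]
step 2: P' = (I − K·H)·P̄ = [44873207/496559 39890947/496559; 39890947/496559 36864699/496559]

step 0: x' = [187/31, 109/31], P' = [463/31 371/31; 371/31 387/31]
step 1: x' = [24142/1889, 21505/1889], P' = [142821/1889 127353/1889; 127353/1889 118945/1889]
step 2: x' = [3230231/496559, 2569188/496559], P' = [44873207/496559 39890947/496559; 39890947/496559 36864699/496559]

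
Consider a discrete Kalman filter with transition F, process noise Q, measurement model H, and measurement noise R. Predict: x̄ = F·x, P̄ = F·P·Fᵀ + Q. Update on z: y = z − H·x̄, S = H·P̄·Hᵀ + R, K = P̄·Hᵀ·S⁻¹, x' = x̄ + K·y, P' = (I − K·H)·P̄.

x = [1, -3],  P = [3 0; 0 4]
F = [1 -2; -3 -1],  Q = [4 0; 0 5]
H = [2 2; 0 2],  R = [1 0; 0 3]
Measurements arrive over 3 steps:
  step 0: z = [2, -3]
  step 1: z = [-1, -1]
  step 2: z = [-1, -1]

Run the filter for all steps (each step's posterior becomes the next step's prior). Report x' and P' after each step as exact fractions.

step 0: x̄ = F·x = [7, 0]
step 0: P̄ = F·P·Fᵀ + Q = [23 -1; -1 36]
step 0: y = z − H·x̄ = [-12, -3]
step 0: S = H·P̄·Hᵀ + R = [229 140; 140 147]
step 0: K = P̄·Hᵀ·S⁻¹ = [964/2009 -6618/14063; 30/2009 6688/14063]
step 0: x' = x̄ + K·y = [37319/14063, -22584/14063]
step 0: P' = (I − K·H)·P̄ = [13301/14063 -9927/14063; -9927/14063 10032/14063]
step 1: x̄ = F·x = [82487/14063, -89373/14063]
step 1: P̄ = F·P·Fᵀ + Q = [149389/14063 -69474/14063; -69474/14063 140494/14063]
step 1: y = z − H·x̄ = [-291/14063, 164683/14063]
step 1: S = H·P̄·Hᵀ + R = [617803/14063 284080/14063; 284080/14063 604165/14063]
step 1: K = P̄·Hᵀ·S⁻¹ = [1934666/4160613 -9332788/20803065; 28408/1386871 3158276/6934355]
step 1: x' = x̄ + K·y = [12530467/20803065, -7087469/6934355]
step 1: P' = (I − K·H)·P̄ = [18835847/20803065 -4666394/6934355; -4666394/6934355 4737414/6934355]
step 2: x̄ = F·x = [55055281/20803065, -5442998/6934355]
step 2: P̄ = F·P·Fᵀ + Q = [214893803/20803065 -32692989/6934355; -32692989/6934355 67918366/6934355]
step 2: y = z − H·x̄ = [-98255639/20803065, 3951641/6934355]
step 2: S = H·P̄·Hᵀ + R = [910766933/20803065 140901508/6934355; 140901508/6934355 292476529/6934355]
step 2: K = P̄·Hᵀ·S⁻¹ = [13839808352/29825159863 -13335077270/29825159863; 634056786/29825159863 13546429532/29825159863]
step 2: x' = x̄ + K·y = [259382827/1296746081, -812427592/1296746081]
step 2: P' = (I − K·H)·P̄ = [26922520081/29825159863 -20002615905/29825159863; -20002615905/29825159863 20319644298/29825159863]

step 0: x' = [37319/14063, -22584/14063], P' = [13301/14063 -9927/14063; -9927/14063 10032/14063]
step 1: x' = [12530467/20803065, -7087469/6934355], P' = [18835847/20803065 -4666394/6934355; -4666394/6934355 4737414/6934355]
step 2: x' = [259382827/1296746081, -812427592/1296746081], P' = [26922520081/29825159863 -20002615905/29825159863; -20002615905/29825159863 20319644298/29825159863]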